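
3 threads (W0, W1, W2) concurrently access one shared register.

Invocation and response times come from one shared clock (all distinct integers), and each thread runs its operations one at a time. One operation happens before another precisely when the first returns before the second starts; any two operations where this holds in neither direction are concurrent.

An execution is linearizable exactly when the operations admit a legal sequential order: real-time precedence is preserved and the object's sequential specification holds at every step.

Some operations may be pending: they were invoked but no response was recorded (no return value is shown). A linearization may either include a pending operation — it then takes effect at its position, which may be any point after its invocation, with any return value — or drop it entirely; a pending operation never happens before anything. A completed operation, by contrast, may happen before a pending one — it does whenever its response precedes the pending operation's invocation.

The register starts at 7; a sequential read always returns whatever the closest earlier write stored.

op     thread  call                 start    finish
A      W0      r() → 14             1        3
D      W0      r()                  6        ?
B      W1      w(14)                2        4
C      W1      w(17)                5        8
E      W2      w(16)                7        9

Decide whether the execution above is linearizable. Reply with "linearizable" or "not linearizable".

linearizable

a witness: B, A, C, D, E
after step 1 (B w(14)): value 14
after step 2 (A r() → 14): value 14
after step 3 (C w(17)): value 17
after step 4 (D r() (pending, included)): value 17
after step 5 (E w(16)): value 16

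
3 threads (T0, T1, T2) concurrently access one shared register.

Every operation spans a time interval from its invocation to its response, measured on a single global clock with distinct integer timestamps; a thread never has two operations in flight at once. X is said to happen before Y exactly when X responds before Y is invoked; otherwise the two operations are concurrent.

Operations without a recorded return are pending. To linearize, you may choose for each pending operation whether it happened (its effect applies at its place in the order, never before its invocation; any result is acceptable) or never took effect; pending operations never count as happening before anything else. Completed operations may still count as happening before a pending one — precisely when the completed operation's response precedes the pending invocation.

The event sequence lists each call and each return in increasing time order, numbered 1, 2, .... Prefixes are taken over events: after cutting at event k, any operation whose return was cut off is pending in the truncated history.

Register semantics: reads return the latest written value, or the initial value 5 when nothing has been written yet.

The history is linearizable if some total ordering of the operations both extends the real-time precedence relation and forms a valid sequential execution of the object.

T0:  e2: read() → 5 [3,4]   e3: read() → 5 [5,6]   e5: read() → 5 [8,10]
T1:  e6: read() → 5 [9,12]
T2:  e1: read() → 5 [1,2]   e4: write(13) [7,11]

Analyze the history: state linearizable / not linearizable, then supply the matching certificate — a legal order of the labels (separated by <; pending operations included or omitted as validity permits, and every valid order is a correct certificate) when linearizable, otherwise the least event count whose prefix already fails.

after step 1 (e1 read() → 5): value 5
after step 2 (e2 read() → 5): value 5
after step 3 (e3 read() → 5): value 5
after step 4 (e5 read() → 5): value 5
after step 5 (e6 read() → 5): value 5
after step 6 (e4 write(13)): value 13

linearizable — witness: e1 < e2 < e3 < e5 < e6 < e4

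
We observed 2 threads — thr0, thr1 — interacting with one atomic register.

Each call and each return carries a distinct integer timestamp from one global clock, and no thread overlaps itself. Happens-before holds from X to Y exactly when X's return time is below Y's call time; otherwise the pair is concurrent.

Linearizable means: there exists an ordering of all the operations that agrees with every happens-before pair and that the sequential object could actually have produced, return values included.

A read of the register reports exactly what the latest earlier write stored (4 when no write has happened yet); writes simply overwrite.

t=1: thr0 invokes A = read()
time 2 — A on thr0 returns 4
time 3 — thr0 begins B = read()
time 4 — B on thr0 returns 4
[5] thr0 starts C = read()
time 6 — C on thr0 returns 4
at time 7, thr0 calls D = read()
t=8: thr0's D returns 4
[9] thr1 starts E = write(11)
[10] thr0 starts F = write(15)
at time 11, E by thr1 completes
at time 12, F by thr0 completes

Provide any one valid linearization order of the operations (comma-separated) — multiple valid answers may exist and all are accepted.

step 1: A read() → 4 — value 4
step 2: B read() → 4 — value 4
step 3: C read() → 4 — value 4
step 4: D read() → 4 — value 4
step 5: E write(11) — value 11
step 6: F write(15) — value 15

A, B, C, D, E, F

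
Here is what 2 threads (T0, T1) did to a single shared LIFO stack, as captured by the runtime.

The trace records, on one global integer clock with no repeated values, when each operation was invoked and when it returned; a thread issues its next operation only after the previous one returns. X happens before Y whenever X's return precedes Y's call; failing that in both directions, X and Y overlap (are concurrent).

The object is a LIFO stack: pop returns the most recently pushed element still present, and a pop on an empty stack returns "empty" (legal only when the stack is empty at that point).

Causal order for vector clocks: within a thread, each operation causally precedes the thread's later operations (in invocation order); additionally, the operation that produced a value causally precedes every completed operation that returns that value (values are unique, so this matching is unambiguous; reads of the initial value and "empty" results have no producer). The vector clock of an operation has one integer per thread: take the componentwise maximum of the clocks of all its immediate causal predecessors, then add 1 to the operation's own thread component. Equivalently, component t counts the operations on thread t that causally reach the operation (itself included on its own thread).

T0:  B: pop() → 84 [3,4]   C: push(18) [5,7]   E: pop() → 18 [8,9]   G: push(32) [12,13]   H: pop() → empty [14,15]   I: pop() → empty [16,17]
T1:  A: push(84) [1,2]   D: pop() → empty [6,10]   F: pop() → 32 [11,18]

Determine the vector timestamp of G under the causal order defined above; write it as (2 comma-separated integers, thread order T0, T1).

root op A, invoked 1: fresh clock plus T1's own tick → (0, 1)
D (invocation 6): componentwise max over VC(A)=(0, 1), +1 at T1, giving (0, 2)
B (invocation 3): componentwise max over VC(A)=(0, 1), +1 at T0, giving (1, 1)
C (invocation 5): componentwise max over VC(B)=(1, 1), +1 at T0, giving (2, 1)
E (invocation 8): componentwise max over VC(C)=(2, 1), +1 at T0, giving (3, 1)
G (invocation 12): componentwise max over VC(E)=(3, 1), +1 at T0, giving (4, 1)
H (invocation 14): componentwise max over VC(G)=(4, 1), +1 at T0, giving (5, 1)
F (invocation 11): componentwise max over VC(D)=(0, 2), VC(G)=(4, 1), +1 at T1, giving (4, 3)
I (invocation 16): componentwise max over VC(H)=(5, 1), +1 at T0, giving (6, 1)
target: VC(G) = (4, 1)

(4, 1)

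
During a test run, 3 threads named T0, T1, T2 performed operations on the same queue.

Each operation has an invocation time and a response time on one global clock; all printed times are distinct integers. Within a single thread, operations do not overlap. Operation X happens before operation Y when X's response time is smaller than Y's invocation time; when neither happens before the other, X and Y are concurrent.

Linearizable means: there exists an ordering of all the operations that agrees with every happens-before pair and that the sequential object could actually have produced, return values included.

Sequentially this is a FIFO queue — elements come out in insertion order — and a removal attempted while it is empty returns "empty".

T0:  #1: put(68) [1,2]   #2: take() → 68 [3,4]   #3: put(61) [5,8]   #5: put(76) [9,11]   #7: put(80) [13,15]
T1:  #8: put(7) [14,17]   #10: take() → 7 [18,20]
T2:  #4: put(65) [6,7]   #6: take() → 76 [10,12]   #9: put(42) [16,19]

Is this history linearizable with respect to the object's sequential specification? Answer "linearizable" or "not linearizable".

prefix check: 1..11 passes, 1..12 fails once #6's time-12 response joins
every one of the 4 real-time-consistent orders over 6 completed queue ops fails the sequential spec
e.g. #1, #2, #3, #4, #5, #6: illegal at step 6, since #6 take() → 76 cannot apply there
e.g. #1, #2, #3, #4, #6, #5: illegal at step 5, since #6 take() → 76 cannot apply there

not linearizable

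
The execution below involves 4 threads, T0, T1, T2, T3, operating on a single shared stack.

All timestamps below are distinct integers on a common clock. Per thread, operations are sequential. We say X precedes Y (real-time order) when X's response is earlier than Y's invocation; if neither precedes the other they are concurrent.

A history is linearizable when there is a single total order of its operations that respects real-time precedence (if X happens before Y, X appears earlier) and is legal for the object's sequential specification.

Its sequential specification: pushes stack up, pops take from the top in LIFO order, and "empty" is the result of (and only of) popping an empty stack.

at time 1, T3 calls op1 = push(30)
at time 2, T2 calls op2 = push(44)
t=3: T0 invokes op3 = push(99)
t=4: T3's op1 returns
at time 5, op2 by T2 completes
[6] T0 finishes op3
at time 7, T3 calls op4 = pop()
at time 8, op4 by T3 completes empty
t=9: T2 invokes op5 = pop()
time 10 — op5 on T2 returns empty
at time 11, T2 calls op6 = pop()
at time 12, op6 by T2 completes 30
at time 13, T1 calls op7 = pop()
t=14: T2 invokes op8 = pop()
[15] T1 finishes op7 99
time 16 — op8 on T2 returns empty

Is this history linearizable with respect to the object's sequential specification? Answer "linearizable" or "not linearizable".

events 1..7 are fine; event 8 — the response of op4 at time 8 — makes the prefix non-linearizable
4 completed operations, 6 real-time-consistent orders — every stack replay fails
sample order op1, op2, op3, op4 stalls at step 4 — op4 pop() → empty has no legal effect
sample order op1, op3, op2, op4 stalls at step 4 — op4 pop() → empty has no legal effect

not linearizable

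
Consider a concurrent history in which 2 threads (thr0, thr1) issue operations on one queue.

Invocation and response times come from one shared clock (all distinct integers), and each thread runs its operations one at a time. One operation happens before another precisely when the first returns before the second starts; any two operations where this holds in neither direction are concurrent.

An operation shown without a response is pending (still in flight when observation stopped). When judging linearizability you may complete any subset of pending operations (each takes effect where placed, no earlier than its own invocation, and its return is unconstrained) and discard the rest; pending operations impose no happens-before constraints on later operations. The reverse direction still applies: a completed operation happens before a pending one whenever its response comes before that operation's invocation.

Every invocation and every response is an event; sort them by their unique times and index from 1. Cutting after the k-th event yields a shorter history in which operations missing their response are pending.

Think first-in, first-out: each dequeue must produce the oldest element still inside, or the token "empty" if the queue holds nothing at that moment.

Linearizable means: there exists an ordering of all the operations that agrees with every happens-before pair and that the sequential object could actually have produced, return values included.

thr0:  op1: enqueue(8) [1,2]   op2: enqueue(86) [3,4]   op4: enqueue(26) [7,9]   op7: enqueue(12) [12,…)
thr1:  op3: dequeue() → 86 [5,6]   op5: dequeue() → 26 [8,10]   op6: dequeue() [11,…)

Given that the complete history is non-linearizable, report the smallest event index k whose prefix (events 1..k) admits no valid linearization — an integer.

a valid linearization of events 1..5 exists, for instance op1, op2:
after step 1 (op1 enqueue(8)): queue <8>
after step 2 (op2 enqueue(86)): queue <8,86>
at event 6 (op3's time-6 response) nothing linearizes any more
take op1, op2, op3: step 3 already fails, because op3 dequeue() → 86 cannot occur there

6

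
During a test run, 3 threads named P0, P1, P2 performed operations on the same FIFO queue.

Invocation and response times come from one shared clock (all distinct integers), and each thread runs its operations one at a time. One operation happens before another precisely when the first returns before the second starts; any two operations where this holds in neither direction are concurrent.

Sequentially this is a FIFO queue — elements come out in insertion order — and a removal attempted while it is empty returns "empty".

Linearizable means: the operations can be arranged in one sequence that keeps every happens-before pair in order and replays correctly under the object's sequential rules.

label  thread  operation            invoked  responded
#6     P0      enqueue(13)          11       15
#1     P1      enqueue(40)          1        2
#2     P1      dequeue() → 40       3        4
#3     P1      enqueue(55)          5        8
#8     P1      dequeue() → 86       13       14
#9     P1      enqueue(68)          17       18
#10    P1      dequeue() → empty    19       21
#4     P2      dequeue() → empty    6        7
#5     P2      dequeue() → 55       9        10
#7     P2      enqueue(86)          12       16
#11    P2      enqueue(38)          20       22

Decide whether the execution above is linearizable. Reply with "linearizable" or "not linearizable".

already the first 21 events (up to #10's response at time 21) admit no linearization; the first 20 still do
all 12 real-time-respecting orders fail — 10 completed FIFO queue operations, no legal replay
including or dropping the 1 pending operation (#11) in any combination fails
sample order #1, #2, #3, #4, #5, #6, #7, #8, #9, #10 (pending dropped) stalls at step 4 — #4 dequeue() → empty has no legal effect
sample order #1, #2, #3, #4, #5, #6, #8, #7, #9, #10 (pending dropped) stalls at step 4 — #4 dequeue() → empty has no legal effect

not linearizable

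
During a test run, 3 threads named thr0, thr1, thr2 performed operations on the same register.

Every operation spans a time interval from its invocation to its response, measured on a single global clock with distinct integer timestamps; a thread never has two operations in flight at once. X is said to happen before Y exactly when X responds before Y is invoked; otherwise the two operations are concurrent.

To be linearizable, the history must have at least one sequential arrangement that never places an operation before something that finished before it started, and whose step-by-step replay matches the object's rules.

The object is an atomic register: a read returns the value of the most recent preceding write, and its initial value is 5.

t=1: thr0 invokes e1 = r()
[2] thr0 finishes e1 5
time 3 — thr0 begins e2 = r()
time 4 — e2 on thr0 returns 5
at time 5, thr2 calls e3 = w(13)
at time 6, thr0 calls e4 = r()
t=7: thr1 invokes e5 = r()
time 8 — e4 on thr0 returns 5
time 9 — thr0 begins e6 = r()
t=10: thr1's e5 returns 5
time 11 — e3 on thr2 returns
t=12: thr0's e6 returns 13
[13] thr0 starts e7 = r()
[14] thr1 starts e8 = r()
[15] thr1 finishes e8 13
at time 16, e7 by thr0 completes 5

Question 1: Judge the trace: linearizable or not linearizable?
not linearizable

the violation lands at event 16, e7's response at time 16: events 1..15 linearize, events 1..16 do not
all 24 real-time-respecting orders fail — 8 completed register operations, no legal replay
sample order e1, e2, e3, e4, e5, e6, e7, e8 stalls at step 4 — e4 r() → 5 has no legal effect
sample order e1, e2, e3, e4, e5, e6, e8, e7 stalls at step 4 — e4 r() → 5 has no legal effect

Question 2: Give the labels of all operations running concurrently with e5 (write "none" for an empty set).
e3, e4, e6

e5 spans [7,10]: anything still running between times 7 and 10 counts as concurrent
e1 [1,2]: before
e2 [3,4]: before
e3 [5,11]: concurrent
e4 [6,8]: concurrent
e6 [9,12]: concurrent
e7 [13,16]: after
e8 [14,15]: after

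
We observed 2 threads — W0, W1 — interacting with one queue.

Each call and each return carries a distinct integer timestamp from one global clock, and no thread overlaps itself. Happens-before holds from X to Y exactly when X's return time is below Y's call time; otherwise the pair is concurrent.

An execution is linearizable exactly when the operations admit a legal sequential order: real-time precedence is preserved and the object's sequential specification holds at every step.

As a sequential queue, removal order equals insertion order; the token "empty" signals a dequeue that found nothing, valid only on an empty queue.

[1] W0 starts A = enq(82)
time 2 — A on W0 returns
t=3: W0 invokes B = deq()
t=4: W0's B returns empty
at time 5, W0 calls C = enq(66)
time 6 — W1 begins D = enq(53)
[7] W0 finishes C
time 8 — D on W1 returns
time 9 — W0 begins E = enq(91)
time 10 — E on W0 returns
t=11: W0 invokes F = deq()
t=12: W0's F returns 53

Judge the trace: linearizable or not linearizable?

already the first 4 events (up to B's response at time 4) admit no linearization; the first 3 still do
a single order respects real time; the 2 completed queue operations fail replay along it
for example A, B fails at step 2: B deq() → empty is not legal there

not linearizable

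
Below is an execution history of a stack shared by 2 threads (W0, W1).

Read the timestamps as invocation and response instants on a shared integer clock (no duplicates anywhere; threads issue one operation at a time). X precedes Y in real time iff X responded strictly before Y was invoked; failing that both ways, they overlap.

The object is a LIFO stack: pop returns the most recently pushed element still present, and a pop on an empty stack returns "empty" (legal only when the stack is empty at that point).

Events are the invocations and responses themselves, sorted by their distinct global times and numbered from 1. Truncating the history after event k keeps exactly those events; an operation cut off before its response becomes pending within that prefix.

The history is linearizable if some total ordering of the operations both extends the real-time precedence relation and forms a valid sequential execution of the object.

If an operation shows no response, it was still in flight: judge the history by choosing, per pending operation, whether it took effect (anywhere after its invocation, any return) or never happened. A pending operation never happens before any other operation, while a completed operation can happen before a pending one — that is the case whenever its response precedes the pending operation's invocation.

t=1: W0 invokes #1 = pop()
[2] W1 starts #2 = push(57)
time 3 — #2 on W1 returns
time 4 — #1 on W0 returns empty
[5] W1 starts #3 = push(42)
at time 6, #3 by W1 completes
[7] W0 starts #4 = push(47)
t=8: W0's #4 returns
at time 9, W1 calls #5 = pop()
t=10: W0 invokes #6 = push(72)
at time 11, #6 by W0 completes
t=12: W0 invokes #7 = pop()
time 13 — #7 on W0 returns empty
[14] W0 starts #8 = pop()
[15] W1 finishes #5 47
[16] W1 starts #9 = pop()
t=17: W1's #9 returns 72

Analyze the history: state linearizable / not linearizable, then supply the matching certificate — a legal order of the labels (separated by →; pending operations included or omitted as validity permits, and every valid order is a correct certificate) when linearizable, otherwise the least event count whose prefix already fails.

prefix check: 1..12 passes, 1..13 fails once #7's time-13 response joins
6 completed operations, 2 real-time-consistent orders — every stack replay fails
no completion choice of the 1 pending operation (#5) rescues it — every subset was tried
one such order, #1, #2, #3, #4, #6, #7 (pending dropped), breaks at step 6 where #7 pop() → empty is illegal
one such order, #2, #1, #3, #4, #6, #7 (pending dropped), breaks at step 2 where #1 pop() → empty is illegal

not linearizable — minimal violating prefix: 13 events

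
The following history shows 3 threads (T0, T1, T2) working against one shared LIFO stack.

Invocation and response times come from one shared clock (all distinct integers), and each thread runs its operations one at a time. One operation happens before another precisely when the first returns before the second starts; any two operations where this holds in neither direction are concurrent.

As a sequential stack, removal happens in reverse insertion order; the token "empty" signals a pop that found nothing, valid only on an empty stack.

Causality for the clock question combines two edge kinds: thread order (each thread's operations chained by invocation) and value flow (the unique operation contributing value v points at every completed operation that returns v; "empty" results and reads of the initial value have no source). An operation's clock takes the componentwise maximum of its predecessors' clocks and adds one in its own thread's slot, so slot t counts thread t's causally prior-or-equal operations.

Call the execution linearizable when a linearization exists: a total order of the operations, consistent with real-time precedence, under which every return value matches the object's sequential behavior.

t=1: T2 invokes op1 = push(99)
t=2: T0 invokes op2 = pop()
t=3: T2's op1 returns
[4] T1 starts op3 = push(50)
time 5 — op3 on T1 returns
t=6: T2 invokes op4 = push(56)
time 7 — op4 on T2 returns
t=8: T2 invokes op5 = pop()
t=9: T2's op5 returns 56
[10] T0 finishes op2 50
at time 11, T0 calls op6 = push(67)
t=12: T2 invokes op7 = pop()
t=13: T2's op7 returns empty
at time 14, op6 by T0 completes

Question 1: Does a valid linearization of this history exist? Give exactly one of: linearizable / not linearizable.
not linearizable

already the first 13 events (up to op7's response at time 13) admit no linearization; the first 12 still do
the 6 completed operations admit 5 real-time orders; each fails the LIFO stack replay
completion choices over the 1 pending operation (op6) were checked; none helps
sample order op1, op2, op3, op4, op5, op7 (pending dropped) stalls at step 2 — op2 pop() → 50 has no legal effect
sample order op1, op3, op2, op4, op5, op7 (pending dropped) stalls at step 6 — op7 pop() → empty has no legal effect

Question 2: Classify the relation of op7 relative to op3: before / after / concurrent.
Answer: after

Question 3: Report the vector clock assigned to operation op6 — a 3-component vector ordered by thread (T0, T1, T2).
Answer: (2, 1, 0)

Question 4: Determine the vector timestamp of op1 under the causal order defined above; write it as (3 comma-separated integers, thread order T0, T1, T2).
Answer: (0, 0, 1)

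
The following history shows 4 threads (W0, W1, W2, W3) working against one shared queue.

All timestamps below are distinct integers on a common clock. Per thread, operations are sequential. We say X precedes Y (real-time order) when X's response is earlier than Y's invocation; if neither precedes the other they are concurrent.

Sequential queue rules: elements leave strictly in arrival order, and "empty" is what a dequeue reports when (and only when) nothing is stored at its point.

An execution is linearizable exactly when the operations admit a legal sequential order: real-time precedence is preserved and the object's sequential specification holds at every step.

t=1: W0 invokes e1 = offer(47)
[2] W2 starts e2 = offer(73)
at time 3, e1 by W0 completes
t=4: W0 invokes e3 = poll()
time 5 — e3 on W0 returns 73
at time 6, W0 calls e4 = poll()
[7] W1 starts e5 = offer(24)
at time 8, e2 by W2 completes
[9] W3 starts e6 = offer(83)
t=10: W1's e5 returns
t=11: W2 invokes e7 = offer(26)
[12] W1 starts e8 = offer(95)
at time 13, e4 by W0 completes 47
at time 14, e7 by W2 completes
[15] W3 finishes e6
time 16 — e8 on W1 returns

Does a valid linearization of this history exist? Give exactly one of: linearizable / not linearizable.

a witness: e2, e1, e3, e4, e5, e6, e7, e8
step 1: e2 offer(73) — queue <73>
step 2: e1 offer(47) — queue <73,47>
step 3: e3 poll() → 73 — queue <47>
step 4: e4 poll() → 47 — queue <>
step 5: e5 offer(24) — queue <24>
step 6: e6 offer(83) — queue <24,83>
step 7: e7 offer(26) — queue <24,83,26>
step 8: e8 offer(95) — queue <24,83,26,95>

linearizable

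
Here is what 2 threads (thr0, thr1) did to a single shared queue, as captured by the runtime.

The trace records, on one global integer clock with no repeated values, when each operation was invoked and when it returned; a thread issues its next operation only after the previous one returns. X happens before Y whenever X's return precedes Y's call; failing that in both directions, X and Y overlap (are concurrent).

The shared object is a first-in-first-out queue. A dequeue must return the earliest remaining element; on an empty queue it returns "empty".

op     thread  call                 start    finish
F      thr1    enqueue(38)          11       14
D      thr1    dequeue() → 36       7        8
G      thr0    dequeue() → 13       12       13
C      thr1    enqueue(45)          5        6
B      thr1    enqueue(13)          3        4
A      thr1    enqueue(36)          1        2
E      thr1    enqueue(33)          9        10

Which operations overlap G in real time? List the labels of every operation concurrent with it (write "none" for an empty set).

concurrent with G ([12,13]): every op whose interval crosses 12..13
A [1,2]: before
B [3,4]: before
C [5,6]: before
D [7,8]: before
E [9,10]: before
F [11,14]: concurrent

F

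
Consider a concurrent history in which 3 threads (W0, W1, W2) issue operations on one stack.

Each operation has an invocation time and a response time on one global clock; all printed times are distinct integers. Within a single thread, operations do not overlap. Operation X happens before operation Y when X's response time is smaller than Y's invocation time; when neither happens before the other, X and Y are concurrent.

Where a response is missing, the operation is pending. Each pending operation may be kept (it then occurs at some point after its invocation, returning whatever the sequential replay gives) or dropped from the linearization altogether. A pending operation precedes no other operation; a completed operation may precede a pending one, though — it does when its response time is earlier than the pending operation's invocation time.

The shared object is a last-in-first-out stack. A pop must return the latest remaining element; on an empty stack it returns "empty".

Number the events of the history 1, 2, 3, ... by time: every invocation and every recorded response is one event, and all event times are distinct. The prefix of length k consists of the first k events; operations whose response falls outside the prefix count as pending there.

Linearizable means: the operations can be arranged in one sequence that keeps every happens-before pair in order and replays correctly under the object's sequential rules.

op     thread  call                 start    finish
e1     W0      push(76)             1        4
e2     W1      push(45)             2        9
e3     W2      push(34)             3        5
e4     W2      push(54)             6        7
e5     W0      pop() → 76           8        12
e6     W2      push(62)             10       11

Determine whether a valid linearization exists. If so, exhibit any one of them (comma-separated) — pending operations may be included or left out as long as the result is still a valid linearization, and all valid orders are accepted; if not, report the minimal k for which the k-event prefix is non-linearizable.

cut after 11 events: linearizable; cut after 12 events (e5 responds, time 12): not linearizable
6 completed operations, 18 real-time-consistent orders — every stack replay fails
take e1, e2, e3, e4, e5, e6: step 5 already fails, because e5 pop() → 76 cannot occur there
take e1, e2, e3, e4, e6, e5: step 6 already fails, because e5 pop() → 76 cannot occur there

not linearizable — minimal violating prefix: 12 events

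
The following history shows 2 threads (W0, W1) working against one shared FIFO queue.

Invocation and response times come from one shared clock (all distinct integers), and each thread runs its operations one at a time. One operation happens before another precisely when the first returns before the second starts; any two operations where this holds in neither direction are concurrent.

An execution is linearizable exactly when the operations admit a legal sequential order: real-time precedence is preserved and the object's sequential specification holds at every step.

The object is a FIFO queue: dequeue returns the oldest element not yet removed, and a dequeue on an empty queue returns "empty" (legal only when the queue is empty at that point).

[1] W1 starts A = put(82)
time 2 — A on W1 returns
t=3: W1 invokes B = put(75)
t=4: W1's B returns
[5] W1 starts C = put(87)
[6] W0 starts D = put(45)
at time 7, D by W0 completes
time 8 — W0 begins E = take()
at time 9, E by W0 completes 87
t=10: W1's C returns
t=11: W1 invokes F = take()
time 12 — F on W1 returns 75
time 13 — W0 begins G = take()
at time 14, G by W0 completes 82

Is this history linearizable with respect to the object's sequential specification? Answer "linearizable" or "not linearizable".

the violation lands at event 9, E's response at time 9: events 1..8 linearize, events 1..9 do not
a single order respects real time; the 4 completed FIFO queue operations fail replay along it
including or dropping the 1 pending operation (C) in any combination fails
e.g. A, B, D, E (pending dropped): illegal at step 4, since E take() → 87 cannot apply there

not linearizable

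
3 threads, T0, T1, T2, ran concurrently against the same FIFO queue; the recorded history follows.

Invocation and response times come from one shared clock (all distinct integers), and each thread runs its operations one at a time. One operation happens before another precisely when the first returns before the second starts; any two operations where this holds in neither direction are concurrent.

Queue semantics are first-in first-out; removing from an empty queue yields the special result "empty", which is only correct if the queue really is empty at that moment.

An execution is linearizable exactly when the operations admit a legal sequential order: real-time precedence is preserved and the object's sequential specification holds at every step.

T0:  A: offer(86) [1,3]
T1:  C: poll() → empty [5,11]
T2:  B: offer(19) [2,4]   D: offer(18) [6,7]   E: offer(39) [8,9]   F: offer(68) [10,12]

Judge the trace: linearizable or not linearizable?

not linearizable

the violation lands at event 11, C's response at time 11: events 1..10 linearize, events 1..11 do not
the 5 completed operations admit 6 real-time orders; each fails the FIFO queue replay
completion choices over the 1 pending operation (F) were checked; none helps
take A, B, C, D, E (pending dropped): step 3 already fails, because C poll() → empty cannot occur there
take A, B, D, C, E (pending dropped): step 4 already fails, because C poll() → empty cannot occur there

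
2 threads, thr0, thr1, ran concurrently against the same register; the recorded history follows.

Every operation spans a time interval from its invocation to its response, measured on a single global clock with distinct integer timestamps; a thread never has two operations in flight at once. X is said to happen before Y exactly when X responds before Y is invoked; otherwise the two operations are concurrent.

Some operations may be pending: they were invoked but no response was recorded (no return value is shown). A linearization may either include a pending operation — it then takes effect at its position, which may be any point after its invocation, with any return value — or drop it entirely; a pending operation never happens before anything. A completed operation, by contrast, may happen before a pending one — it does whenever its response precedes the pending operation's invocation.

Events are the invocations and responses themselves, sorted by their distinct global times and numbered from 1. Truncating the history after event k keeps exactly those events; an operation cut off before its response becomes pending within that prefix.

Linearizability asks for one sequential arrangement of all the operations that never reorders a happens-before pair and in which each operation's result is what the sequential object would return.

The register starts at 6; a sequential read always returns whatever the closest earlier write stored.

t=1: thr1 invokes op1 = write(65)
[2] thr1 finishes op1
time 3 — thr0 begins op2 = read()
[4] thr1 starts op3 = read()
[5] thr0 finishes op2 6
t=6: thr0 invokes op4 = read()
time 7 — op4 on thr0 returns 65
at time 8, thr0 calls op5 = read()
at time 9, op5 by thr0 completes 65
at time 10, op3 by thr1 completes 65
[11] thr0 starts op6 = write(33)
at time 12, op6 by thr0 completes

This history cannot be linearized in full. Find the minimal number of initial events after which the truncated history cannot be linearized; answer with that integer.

events 1..4 are linearizable; a witness order is op1:
1. op1 write(65), leaving value 65
at event 5 (op2's time-5 response) nothing linearizes any more
no escape via the 1 pending operation (op3): every completion choice fails
take op1, op2 (pending dropped): step 2 already fails, because op2 read() → 6 cannot occur there

5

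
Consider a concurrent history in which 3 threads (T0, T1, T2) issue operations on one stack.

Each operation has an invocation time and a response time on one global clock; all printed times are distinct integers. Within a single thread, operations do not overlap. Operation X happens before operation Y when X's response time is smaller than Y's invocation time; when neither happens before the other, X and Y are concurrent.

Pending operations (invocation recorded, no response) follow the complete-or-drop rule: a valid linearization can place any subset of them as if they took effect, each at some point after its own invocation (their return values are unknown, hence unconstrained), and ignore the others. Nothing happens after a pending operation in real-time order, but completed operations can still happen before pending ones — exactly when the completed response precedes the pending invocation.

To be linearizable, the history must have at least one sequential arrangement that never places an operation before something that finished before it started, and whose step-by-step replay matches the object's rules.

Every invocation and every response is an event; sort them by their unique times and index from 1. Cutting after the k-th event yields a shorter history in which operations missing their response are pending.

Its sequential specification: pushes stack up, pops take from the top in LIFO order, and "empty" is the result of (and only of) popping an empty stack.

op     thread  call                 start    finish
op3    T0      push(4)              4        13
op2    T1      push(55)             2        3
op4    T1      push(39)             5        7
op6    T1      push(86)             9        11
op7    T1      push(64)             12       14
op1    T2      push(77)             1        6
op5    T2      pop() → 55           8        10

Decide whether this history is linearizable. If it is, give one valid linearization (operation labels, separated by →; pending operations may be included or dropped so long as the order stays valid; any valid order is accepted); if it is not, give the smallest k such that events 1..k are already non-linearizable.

not linearizable — minimal violating prefix: 10 events

prefix check: 1..9 passes, 1..10 fails once op5's time-10 response joins
the 4 completed operations admit 3 real-time orders; each fails the stack replay
every completion of the 2 pending operations (op3, op6) was checked; none linearizes
e.g. op1, op2, op4, op5 (pending dropped): illegal at step 4, since op5 pop() → 55 cannot apply there
e.g. op2, op1, op4, op5 (pending dropped): illegal at step 4, since op5 pop() → 55 cannot apply there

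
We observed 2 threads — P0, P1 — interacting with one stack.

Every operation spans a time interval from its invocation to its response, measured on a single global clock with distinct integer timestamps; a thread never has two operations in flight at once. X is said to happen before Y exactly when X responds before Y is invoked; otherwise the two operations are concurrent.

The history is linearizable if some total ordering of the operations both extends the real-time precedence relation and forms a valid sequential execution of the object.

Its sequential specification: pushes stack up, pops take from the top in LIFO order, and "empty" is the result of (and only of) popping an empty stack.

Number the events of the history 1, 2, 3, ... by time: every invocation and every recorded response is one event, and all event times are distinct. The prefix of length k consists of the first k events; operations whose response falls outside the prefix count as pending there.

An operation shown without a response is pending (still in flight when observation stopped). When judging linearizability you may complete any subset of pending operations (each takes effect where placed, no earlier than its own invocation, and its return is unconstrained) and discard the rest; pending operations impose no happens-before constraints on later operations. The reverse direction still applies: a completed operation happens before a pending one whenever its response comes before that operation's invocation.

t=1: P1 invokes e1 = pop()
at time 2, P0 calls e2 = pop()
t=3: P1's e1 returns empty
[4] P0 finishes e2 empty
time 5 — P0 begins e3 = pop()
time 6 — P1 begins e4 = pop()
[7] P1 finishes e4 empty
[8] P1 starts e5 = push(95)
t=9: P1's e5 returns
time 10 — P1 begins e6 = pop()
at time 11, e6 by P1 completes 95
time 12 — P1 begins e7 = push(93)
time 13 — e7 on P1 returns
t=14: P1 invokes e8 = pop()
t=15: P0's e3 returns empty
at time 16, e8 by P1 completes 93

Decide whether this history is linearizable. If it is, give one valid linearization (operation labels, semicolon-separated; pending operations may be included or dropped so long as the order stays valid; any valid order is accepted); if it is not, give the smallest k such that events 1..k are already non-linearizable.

after step 1 (e1 pop() → empty): stack <>
after step 2 (e2 pop() → empty): stack <>
after step 3 (e3 pop() → empty): stack <>
after step 4 (e4 pop() → empty): stack <>
after step 5 (e5 push(95)): stack <95>
after step 6 (e6 pop() → 95): stack <>
after step 7 (e7 push(93)): stack <93>
after step 8 (e8 pop() → 93): stack <>

linearizable — witness: e1; e2; e3; e4; e5; e6; e7; e8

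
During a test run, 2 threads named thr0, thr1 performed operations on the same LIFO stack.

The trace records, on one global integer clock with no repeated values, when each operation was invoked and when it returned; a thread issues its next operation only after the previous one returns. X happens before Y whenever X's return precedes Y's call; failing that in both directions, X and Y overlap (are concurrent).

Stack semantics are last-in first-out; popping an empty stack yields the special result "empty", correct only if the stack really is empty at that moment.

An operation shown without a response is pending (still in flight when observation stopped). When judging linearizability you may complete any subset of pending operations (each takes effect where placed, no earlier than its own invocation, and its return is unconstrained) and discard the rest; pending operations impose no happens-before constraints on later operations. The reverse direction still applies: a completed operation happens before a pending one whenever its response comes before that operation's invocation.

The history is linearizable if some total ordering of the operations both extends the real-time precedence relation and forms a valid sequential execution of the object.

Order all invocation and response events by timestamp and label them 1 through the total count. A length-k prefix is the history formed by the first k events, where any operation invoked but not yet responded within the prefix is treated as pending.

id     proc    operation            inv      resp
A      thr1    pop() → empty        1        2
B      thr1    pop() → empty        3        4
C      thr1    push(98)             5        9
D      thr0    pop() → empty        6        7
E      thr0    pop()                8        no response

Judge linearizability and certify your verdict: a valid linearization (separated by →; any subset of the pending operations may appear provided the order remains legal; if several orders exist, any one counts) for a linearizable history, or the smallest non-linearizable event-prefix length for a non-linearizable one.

linearizable — witness: A → B → D → C

1. A pop() → empty, leaving stack <>
2. B pop() → empty, leaving stack <>
3. D pop() → empty, leaving stack <>
4. C push(98), leaving stack <98>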